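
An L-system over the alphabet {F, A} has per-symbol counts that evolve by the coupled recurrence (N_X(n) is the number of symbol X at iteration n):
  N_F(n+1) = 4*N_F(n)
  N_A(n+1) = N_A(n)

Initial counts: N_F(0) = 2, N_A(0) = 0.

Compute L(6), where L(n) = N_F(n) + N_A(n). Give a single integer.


Step 0: N_F=2, N_A=0, L=2
Step 1: N_F=8, N_A=0, L=8
Step 2: N_F=32, N_A=0, L=32
Step 3: N_F=128, N_A=0, L=128
Step 4: N_F=512, N_A=0, L=512
Step 5: N_F=2048, N_A=0, L=2048
Step 6: N_F=8192, N_A=0, L=8192

Answer: 8192


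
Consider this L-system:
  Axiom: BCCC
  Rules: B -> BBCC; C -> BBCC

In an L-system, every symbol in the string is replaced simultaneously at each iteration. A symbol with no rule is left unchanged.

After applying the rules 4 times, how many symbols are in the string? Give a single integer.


Step 0: length = 4
Step 1: length = 16
Step 2: length = 64
Step 3: length = 256
Step 4: length = 1024

Answer: 1024


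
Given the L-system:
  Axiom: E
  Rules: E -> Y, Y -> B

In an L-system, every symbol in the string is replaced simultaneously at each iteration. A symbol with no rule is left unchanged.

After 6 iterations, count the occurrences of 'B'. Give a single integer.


Answer: 1

Derivation:
Step 0: E  (0 'B')
Step 1: Y  (0 'B')
Step 2: B  (1 'B')
Step 3: B  (1 'B')
Step 4: B  (1 'B')
Step 5: B  (1 'B')
Step 6: B  (1 'B')


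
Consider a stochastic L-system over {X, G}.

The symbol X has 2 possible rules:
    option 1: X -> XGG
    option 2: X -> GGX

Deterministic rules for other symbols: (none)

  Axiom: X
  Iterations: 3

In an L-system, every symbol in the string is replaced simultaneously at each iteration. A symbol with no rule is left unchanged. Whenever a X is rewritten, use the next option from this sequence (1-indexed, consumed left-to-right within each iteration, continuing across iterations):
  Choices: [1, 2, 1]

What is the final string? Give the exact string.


Answer: GGXGGGG

Derivation:
Step 0: X
Step 1: XGG  (used choices [1])
Step 2: GGXGG  (used choices [2])
Step 3: GGXGGGG  (used choices [1])


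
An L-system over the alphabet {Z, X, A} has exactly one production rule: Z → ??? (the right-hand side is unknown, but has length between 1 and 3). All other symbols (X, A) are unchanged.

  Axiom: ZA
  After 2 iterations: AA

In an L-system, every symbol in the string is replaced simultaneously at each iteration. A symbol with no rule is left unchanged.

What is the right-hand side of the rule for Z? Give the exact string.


Trying Z → A:
  Step 0: ZA
  Step 1: AA
  Step 2: AA
Matches the given result.

Answer: A


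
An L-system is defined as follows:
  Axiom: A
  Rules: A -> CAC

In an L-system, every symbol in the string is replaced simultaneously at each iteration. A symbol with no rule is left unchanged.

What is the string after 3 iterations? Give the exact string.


Step 0: A
Step 1: CAC
Step 2: CCACC
Step 3: CCCACCC

Answer: CCCACCC


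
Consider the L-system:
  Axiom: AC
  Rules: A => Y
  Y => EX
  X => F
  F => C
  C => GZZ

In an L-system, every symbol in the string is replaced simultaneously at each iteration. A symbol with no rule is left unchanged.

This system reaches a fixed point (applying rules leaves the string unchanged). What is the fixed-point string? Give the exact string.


Step 0: AC
Step 1: YGZZ
Step 2: EXGZZ
Step 3: EFGZZ
Step 4: ECGZZ
Step 5: EGZZGZZ
Step 6: EGZZGZZ  (unchanged — fixed point at step 5)

Answer: EGZZGZZ


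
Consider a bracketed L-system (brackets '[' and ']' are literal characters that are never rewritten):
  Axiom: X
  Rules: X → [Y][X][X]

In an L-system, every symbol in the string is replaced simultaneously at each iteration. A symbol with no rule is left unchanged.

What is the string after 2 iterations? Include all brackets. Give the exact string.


Step 0: X
Step 1: [Y][X][X]
Step 2: [Y][[Y][X][X]][[Y][X][X]]

Answer: [Y][[Y][X][X]][[Y][X][X]]


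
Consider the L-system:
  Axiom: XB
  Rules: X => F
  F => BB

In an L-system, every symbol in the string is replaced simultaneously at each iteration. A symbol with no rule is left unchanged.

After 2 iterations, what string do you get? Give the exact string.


Answer: BBB

Derivation:
Step 0: XB
Step 1: FB
Step 2: BBB


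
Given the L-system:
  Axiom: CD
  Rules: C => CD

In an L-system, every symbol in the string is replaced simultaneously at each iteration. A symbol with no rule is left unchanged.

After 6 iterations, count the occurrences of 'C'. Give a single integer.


Answer: 1

Derivation:
Step 0: CD  (1 'C')
Step 1: CDD  (1 'C')
Step 2: CDDD  (1 'C')
Step 3: CDDDD  (1 'C')
Step 4: CDDDDD  (1 'C')
Step 5: CDDDDDD  (1 'C')
Step 6: CDDDDDDD  (1 'C')


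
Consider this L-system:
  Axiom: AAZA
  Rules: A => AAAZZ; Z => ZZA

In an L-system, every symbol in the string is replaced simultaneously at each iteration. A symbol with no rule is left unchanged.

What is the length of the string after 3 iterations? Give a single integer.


Step 0: length = 4
Step 1: length = 18
Step 2: length = 74
Step 3: length = 298

Answer: 298


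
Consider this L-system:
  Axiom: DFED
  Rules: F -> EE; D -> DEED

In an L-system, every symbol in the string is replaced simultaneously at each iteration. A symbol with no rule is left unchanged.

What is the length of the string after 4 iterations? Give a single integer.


Step 0: length = 4
Step 1: length = 11
Step 2: length = 23
Step 3: length = 47
Step 4: length = 95

Answer: 95


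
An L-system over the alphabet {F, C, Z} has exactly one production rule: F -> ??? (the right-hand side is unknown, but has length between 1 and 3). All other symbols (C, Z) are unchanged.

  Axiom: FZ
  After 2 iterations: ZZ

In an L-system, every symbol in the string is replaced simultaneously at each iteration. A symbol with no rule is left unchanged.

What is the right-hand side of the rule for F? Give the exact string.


Answer: Z

Derivation:
Trying F -> Z:
  Step 0: FZ
  Step 1: ZZ
  Step 2: ZZ
Matches the given result.


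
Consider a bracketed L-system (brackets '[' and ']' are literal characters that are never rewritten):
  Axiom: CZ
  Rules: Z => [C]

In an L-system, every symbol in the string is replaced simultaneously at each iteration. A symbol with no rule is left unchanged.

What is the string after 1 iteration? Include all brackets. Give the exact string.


Answer: C[C]

Derivation:
Step 0: CZ
Step 1: C[C]


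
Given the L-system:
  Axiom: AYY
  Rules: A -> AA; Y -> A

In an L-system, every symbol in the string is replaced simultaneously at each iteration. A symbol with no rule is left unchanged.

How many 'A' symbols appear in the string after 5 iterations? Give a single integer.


Step 0: AYY  (1 'A')
Step 1: AAAA  (4 'A')
Step 2: AAAAAAAA  (8 'A')
Step 3: AAAAAAAAAAAAAAAA  (16 'A')
Step 4: AAAAAAAAAAAAAAAAAAAAAAAAAAAAAAAA  (32 'A')
Step 5: AAAAAAAAAAAAAAAAAAAAAAAAAAAAAAAAAAAAAAAAAAAAAAAAAAAAAAAAAAAAAAAA  (64 'A')

Answer: 64


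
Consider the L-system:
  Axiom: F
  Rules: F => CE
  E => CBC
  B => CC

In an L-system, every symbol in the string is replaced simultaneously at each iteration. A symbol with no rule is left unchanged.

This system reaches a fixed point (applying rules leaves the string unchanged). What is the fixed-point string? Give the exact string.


Step 0: F
Step 1: CE
Step 2: CCBC
Step 3: CCCCC
Step 4: CCCCC  (unchanged — fixed point at step 3)

Answer: CCCCC


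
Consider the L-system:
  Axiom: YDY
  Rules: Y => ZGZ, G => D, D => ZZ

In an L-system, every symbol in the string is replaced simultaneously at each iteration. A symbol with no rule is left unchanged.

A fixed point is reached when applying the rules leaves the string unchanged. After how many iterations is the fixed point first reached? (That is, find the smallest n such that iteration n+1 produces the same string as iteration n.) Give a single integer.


Answer: 3

Derivation:
Step 0: YDY
Step 1: ZGZZZZGZ
Step 2: ZDZZZZDZ
Step 3: ZZZZZZZZZZ
Step 4: ZZZZZZZZZZ  (unchanged — fixed point at step 3)


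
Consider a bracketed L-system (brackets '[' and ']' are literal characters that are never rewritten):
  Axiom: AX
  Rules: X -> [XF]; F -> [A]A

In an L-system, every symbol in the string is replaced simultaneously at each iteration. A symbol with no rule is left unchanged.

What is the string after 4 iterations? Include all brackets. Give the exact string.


Step 0: AX
Step 1: A[XF]
Step 2: A[[XF][A]A]
Step 3: A[[[XF][A]A][A]A]
Step 4: A[[[[XF][A]A][A]A][A]A]

Answer: A[[[[XF][A]A][A]A][A]A]


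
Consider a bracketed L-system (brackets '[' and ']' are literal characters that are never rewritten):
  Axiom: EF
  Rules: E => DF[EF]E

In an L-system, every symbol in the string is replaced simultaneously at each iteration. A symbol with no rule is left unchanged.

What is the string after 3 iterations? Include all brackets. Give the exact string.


Step 0: EF
Step 1: DF[EF]EF
Step 2: DF[DF[EF]EF]DF[EF]EF
Step 3: DF[DF[DF[EF]EF]DF[EF]EF]DF[DF[EF]EF]DF[EF]EF

Answer: DF[DF[DF[EF]EF]DF[EF]EF]DF[DF[EF]EF]DF[EF]EF


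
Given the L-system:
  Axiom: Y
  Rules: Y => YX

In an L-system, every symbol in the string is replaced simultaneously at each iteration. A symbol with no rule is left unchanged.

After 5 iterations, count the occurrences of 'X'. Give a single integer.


Step 0: Y  (0 'X')
Step 1: YX  (1 'X')
Step 2: YXX  (2 'X')
Step 3: YXXX  (3 'X')
Step 4: YXXXX  (4 'X')
Step 5: YXXXXX  (5 'X')

Answer: 5


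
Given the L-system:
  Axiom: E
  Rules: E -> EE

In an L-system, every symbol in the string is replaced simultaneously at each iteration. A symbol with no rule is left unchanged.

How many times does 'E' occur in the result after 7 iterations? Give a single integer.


Answer: 128

Derivation:
Step 0: E  (1 'E')
Step 1: EE  (2 'E')
Step 2: EEEE  (4 'E')
Step 3: EEEEEEEE  (8 'E')
Step 4: EEEEEEEEEEEEEEEE  (16 'E')
Step 5: EEEEEEEEEEEEEEEEEEEEEEEEEEEEEEEE  (32 'E')
Step 6: EEEEEEEEEEEEEEEEEEEEEEEEEEEEEEEEEEEEEEEEEEEEEEEEEEEEEEEEEEEEEEEE  (64 'E')
Step 7: EEEEEEEEEEEEEEEEEEEEEEEEEEEEEEEEEEEEEEEEEEEEEEEEEEEEEEEEEEEEEEEEEEEEEEEEEEEEEEEEEEEEEEEEEEEEEEEEEEEEEEEEEEEEEEEEEEEEEEEEEEEEEEEE  (128 'E')


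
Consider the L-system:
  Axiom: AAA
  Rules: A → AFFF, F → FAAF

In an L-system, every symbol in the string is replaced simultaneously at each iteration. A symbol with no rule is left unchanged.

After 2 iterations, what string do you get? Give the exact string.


Answer: AFFFFAAFFAAFFAAFAFFFFAAFFAAFFAAFAFFFFAAFFAAFFAAF

Derivation:
Step 0: AAA
Step 1: AFFFAFFFAFFF
Step 2: AFFFFAAFFAAFFAAFAFFFFAAFFAAFFAAFAFFFFAAFFAAFFAAF


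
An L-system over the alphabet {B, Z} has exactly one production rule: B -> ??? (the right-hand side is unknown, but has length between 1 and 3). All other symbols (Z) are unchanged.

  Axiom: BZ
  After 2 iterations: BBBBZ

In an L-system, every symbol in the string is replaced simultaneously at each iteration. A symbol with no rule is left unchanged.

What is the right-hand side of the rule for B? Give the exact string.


Answer: BB

Derivation:
Trying B -> BB:
  Step 0: BZ
  Step 1: BBZ
  Step 2: BBBBZ
Matches the given result.


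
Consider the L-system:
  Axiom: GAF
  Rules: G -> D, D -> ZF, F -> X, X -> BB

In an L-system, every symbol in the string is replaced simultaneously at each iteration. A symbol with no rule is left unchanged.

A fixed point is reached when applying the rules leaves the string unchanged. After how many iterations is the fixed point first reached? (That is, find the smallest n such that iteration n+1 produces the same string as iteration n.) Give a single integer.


Step 0: GAF
Step 1: DAX
Step 2: ZFABB
Step 3: ZXABB
Step 4: ZBBABB
Step 5: ZBBABB  (unchanged — fixed point at step 4)

Answer: 4


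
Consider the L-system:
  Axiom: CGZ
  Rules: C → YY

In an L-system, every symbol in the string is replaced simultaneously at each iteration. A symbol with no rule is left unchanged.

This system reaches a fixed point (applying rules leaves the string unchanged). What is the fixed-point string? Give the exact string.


Answer: YYGZ

Derivation:
Step 0: CGZ
Step 1: YYGZ
Step 2: YYGZ  (unchanged — fixed point at step 1)


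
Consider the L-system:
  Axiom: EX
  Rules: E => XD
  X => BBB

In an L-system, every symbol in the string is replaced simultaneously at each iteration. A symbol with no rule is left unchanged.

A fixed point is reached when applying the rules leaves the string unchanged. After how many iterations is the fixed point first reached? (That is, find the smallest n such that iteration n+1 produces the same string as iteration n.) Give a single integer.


Step 0: EX
Step 1: XDBBB
Step 2: BBBDBBB
Step 3: BBBDBBB  (unchanged — fixed point at step 2)

Answer: 2


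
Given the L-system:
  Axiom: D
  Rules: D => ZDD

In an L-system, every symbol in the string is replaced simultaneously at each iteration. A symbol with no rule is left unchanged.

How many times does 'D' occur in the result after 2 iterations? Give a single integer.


Step 0: D  (1 'D')
Step 1: ZDD  (2 'D')
Step 2: ZZDDZDD  (4 'D')

Answer: 4


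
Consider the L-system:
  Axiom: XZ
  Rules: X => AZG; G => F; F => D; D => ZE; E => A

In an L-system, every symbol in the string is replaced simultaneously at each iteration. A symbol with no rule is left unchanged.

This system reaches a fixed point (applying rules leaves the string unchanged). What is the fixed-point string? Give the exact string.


Answer: AZZAZ

Derivation:
Step 0: XZ
Step 1: AZGZ
Step 2: AZFZ
Step 3: AZDZ
Step 4: AZZEZ
Step 5: AZZAZ
Step 6: AZZAZ  (unchanged — fixed point at step 5)


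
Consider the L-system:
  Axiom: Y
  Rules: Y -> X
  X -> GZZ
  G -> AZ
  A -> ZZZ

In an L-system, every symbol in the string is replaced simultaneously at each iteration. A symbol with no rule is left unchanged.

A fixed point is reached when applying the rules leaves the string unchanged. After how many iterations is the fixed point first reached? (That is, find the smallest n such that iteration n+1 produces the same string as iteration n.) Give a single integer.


Answer: 4

Derivation:
Step 0: Y
Step 1: X
Step 2: GZZ
Step 3: AZZZ
Step 4: ZZZZZZ
Step 5: ZZZZZZ  (unchanged — fixed point at step 4)


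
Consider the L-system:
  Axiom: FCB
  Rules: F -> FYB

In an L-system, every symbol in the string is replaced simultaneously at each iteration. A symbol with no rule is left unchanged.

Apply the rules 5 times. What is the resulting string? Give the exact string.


Step 0: FCB
Step 1: FYBCB
Step 2: FYBYBCB
Step 3: FYBYBYBCB
Step 4: FYBYBYBYBCB
Step 5: FYBYBYBYBYBCB

Answer: FYBYBYBYBYBCB


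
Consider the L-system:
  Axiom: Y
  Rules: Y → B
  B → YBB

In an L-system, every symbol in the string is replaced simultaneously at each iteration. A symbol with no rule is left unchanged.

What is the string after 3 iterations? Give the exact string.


Step 0: Y
Step 1: B
Step 2: YBB
Step 3: BYBBYBB

Answer: BYBBYBB


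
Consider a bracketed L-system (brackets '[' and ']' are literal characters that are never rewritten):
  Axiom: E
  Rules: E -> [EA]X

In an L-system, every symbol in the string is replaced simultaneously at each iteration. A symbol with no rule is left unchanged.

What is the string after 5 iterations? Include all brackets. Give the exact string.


Answer: [[[[[EA]XA]XA]XA]XA]X

Derivation:
Step 0: E
Step 1: [EA]X
Step 2: [[EA]XA]X
Step 3: [[[EA]XA]XA]X
Step 4: [[[[EA]XA]XA]XA]X
Step 5: [[[[[EA]XA]XA]XA]XA]X


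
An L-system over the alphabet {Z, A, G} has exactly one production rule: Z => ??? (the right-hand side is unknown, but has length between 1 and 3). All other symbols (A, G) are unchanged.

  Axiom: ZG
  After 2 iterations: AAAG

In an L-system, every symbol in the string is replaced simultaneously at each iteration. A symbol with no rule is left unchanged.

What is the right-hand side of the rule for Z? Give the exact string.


Trying Z => AAA:
  Step 0: ZG
  Step 1: AAAG
  Step 2: AAAG
Matches the given result.

Answer: AAA


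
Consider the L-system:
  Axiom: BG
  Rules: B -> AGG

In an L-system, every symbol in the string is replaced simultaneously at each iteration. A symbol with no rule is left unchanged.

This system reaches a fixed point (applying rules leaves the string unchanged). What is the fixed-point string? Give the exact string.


Answer: AGGG

Derivation:
Step 0: BG
Step 1: AGGG
Step 2: AGGG  (unchanged — fixed point at step 1)


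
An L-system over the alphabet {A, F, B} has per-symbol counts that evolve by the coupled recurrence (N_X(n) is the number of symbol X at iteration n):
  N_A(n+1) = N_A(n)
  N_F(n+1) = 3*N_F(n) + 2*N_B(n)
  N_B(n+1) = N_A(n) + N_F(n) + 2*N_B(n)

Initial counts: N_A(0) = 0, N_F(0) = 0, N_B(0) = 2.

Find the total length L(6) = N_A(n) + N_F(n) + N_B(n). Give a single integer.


Step 0: N_A=0, N_F=0, N_B=2, L=2
Step 1: N_A=0, N_F=4, N_B=4, L=8
Step 2: N_A=0, N_F=20, N_B=12, L=32
Step 3: N_A=0, N_F=84, N_B=44, L=128
Step 4: N_A=0, N_F=340, N_B=172, L=512
Step 5: N_A=0, N_F=1364, N_B=684, L=2048
Step 6: N_A=0, N_F=5460, N_B=2732, L=8192

Answer: 8192


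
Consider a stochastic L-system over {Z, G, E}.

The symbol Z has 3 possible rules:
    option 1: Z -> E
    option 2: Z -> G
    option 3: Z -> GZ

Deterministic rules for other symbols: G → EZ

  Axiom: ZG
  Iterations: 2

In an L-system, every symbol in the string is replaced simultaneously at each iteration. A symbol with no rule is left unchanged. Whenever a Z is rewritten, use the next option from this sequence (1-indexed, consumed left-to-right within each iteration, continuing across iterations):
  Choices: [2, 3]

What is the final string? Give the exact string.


Step 0: ZG
Step 1: GEZ  (used choices [2])
Step 2: EZEGZ  (used choices [3])

Answer: EZEGZ


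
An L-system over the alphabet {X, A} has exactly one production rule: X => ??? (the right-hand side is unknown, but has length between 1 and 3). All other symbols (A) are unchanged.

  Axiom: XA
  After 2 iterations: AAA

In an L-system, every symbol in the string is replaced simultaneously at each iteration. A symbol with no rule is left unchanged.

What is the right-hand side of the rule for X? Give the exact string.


Answer: AA

Derivation:
Trying X => AA:
  Step 0: XA
  Step 1: AAA
  Step 2: AAA
Matches the given result.


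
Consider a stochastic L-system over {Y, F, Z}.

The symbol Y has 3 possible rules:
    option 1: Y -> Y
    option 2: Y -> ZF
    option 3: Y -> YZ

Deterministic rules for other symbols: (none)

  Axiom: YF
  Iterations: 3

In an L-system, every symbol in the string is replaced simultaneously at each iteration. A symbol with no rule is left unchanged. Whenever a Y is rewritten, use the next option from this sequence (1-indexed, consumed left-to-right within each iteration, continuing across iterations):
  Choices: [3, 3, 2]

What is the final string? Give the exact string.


Step 0: YF
Step 1: YZF  (used choices [3])
Step 2: YZZF  (used choices [3])
Step 3: ZFZZF  (used choices [2])

Answer: ZFZZF


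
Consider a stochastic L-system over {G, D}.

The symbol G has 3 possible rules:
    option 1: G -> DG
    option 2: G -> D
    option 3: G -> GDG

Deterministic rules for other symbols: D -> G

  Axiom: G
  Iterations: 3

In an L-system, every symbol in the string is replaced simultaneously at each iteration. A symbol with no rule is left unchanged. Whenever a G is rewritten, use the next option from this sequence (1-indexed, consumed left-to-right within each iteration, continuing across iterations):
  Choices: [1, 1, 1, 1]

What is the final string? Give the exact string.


Answer: DGGDG

Derivation:
Step 0: G
Step 1: DG  (used choices [1])
Step 2: GDG  (used choices [1])
Step 3: DGGDG  (used choices [1, 1])


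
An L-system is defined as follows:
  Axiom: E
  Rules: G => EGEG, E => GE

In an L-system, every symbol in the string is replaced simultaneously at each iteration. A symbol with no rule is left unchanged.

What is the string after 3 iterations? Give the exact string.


Answer: GEEGEGGEEGEGEGEGGE

Derivation:
Step 0: E
Step 1: GE
Step 2: EGEGGE
Step 3: GEEGEGGEEGEGEGEGGE


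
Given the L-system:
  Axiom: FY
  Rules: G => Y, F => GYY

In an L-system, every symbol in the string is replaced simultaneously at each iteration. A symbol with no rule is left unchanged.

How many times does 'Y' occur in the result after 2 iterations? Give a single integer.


Answer: 4

Derivation:
Step 0: FY  (1 'Y')
Step 1: GYYY  (3 'Y')
Step 2: YYYY  (4 'Y')


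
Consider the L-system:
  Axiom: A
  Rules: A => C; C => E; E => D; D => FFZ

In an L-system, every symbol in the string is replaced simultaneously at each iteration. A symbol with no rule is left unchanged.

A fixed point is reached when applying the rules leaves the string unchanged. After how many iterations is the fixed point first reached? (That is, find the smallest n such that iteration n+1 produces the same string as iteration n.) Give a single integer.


Answer: 4

Derivation:
Step 0: A
Step 1: C
Step 2: E
Step 3: D
Step 4: FFZ
Step 5: FFZ  (unchanged — fixed point at step 4)


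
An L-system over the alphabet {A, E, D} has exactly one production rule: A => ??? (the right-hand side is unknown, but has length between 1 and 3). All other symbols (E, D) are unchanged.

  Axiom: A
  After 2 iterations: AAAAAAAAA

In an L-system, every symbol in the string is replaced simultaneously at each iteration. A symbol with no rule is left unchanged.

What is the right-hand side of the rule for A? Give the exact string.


Answer: AAA

Derivation:
Trying A => AAA:
  Step 0: A
  Step 1: AAA
  Step 2: AAAAAAAAA
Matches the given result.


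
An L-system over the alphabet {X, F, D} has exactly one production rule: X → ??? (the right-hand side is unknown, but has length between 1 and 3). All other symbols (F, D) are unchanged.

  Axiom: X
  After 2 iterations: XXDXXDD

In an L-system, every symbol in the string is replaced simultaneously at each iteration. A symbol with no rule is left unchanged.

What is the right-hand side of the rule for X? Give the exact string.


Answer: XXD

Derivation:
Trying X → XXD:
  Step 0: X
  Step 1: XXD
  Step 2: XXDXXDD
Matches the given result.


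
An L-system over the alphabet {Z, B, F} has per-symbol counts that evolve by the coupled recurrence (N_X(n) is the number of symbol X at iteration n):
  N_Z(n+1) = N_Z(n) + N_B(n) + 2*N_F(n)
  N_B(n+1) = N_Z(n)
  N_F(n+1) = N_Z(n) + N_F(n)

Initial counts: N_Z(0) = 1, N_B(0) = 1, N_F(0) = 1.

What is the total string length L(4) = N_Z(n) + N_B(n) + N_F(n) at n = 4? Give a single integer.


Step 0: N_Z=1, N_B=1, N_F=1, L=3
Step 1: N_Z=4, N_B=1, N_F=2, L=7
Step 2: N_Z=9, N_B=4, N_F=6, L=19
Step 3: N_Z=25, N_B=9, N_F=15, L=49
Step 4: N_Z=64, N_B=25, N_F=40, L=129

Answer: 129


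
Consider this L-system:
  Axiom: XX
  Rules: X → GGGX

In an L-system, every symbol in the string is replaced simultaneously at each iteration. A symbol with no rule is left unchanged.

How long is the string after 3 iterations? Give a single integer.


Answer: 20

Derivation:
Step 0: length = 2
Step 1: length = 8
Step 2: length = 14
Step 3: length = 20


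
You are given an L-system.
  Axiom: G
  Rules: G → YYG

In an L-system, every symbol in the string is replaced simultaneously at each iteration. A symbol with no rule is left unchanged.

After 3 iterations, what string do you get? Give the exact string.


Answer: YYYYYYG

Derivation:
Step 0: G
Step 1: YYG
Step 2: YYYYG
Step 3: YYYYYYG


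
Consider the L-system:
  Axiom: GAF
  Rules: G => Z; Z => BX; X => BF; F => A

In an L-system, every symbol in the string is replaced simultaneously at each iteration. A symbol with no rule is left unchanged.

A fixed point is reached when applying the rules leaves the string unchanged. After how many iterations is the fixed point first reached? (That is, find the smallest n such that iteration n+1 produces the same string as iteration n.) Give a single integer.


Answer: 4

Derivation:
Step 0: GAF
Step 1: ZAA
Step 2: BXAA
Step 3: BBFAA
Step 4: BBAAA
Step 5: BBAAA  (unchanged — fixed point at step 4)


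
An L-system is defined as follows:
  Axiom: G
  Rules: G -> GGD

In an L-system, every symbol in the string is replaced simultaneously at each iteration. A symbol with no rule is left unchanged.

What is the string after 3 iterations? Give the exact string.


Step 0: G
Step 1: GGD
Step 2: GGDGGDD
Step 3: GGDGGDDGGDGGDDD

Answer: GGDGGDDGGDGGDDD


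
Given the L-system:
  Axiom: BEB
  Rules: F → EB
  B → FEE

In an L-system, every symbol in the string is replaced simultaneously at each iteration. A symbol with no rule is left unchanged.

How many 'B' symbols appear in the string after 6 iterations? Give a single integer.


Answer: 2

Derivation:
Step 0: BEB  (2 'B')
Step 1: FEEEFEE  (0 'B')
Step 2: EBEEEEBEE  (2 'B')
Step 3: EFEEEEEEFEEEE  (0 'B')
Step 4: EEBEEEEEEEBEEEE  (2 'B')
Step 5: EEFEEEEEEEEEFEEEEEE  (0 'B')
Step 6: EEEBEEEEEEEEEEBEEEEEE  (2 'B')


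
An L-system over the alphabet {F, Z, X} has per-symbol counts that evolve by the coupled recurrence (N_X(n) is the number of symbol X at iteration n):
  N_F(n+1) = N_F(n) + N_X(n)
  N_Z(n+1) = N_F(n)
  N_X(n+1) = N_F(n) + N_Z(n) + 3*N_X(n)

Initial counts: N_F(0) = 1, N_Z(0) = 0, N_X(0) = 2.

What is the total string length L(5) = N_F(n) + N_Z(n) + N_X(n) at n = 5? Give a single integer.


Step 0: N_F=1, N_Z=0, N_X=2, L=3
Step 1: N_F=3, N_Z=1, N_X=7, L=11
Step 2: N_F=10, N_Z=3, N_X=25, L=38
Step 3: N_F=35, N_Z=10, N_X=88, L=133
Step 4: N_F=123, N_Z=35, N_X=309, L=467
Step 5: N_F=432, N_Z=123, N_X=1085, L=1640

Answer: 1640


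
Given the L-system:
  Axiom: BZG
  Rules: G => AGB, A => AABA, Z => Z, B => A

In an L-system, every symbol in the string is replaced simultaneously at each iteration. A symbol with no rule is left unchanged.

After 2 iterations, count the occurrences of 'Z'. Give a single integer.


Answer: 1

Derivation:
Step 0: BZG  (1 'Z')
Step 1: AZAGB  (1 'Z')
Step 2: AABAZAABAAGBA  (1 'Z')


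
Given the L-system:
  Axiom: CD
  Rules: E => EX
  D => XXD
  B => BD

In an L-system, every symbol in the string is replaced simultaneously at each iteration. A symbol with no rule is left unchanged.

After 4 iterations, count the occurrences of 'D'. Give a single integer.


Answer: 1

Derivation:
Step 0: CD  (1 'D')
Step 1: CXXD  (1 'D')
Step 2: CXXXXD  (1 'D')
Step 3: CXXXXXXD  (1 'D')
Step 4: CXXXXXXXXD  (1 'D')


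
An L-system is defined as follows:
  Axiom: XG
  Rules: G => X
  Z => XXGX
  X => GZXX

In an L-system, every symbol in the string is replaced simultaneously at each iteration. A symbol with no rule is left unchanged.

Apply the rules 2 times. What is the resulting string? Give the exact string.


Step 0: XG
Step 1: GZXXX
Step 2: XXXGXGZXXGZXXGZXX

Answer: XXXGXGZXXGZXXGZXX


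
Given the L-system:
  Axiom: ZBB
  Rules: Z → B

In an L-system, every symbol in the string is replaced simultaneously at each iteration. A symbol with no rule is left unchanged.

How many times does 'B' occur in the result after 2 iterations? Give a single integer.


Answer: 3

Derivation:
Step 0: ZBB  (2 'B')
Step 1: BBB  (3 'B')
Step 2: BBB  (3 'B')


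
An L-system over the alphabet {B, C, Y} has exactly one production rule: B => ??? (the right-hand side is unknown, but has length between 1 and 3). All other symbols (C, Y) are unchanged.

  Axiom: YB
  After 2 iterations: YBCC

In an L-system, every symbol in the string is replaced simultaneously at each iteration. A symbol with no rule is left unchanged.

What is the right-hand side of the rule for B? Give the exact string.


Trying B => BC:
  Step 0: YB
  Step 1: YBC
  Step 2: YBCC
Matches the given result.

Answer: BC


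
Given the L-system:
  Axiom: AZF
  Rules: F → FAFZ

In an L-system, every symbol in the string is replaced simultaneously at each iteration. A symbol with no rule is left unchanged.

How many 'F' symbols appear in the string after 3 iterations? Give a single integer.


Answer: 8

Derivation:
Step 0: AZF  (1 'F')
Step 1: AZFAFZ  (2 'F')
Step 2: AZFAFZAFAFZZ  (4 'F')
Step 3: AZFAFZAFAFZZAFAFZAFAFZZZ  (8 'F')


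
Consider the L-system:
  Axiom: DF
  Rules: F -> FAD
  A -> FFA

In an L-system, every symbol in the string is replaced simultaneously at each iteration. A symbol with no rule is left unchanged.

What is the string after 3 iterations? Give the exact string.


Answer: DFADFFADFADFADFFAD

Derivation:
Step 0: DF
Step 1: DFAD
Step 2: DFADFFAD
Step 3: DFADFFADFADFADFFAD


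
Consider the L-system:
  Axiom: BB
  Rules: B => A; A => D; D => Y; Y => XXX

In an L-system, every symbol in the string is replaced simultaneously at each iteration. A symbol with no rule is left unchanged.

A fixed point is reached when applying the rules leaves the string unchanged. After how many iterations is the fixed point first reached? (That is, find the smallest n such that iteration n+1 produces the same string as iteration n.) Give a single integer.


Step 0: BB
Step 1: AA
Step 2: DD
Step 3: YY
Step 4: XXXXXX
Step 5: XXXXXX  (unchanged — fixed point at step 4)

Answer: 4


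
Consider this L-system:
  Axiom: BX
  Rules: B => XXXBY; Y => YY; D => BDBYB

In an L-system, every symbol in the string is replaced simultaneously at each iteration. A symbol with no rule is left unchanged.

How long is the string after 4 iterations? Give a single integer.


Answer: 29

Derivation:
Step 0: length = 2
Step 1: length = 6
Step 2: length = 11
Step 3: length = 18
Step 4: length = 29


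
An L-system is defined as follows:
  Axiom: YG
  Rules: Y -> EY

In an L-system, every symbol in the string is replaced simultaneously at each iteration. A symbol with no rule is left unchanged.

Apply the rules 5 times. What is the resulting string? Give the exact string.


Answer: EEEEEYG

Derivation:
Step 0: YG
Step 1: EYG
Step 2: EEYG
Step 3: EEEYG
Step 4: EEEEYG
Step 5: EEEEEYG


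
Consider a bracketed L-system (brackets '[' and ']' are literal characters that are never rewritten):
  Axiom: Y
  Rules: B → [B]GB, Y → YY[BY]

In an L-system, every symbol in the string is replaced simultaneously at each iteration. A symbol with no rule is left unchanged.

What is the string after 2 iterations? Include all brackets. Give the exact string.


Step 0: Y
Step 1: YY[BY]
Step 2: YY[BY]YY[BY][[B]GBYY[BY]]

Answer: YY[BY]YY[BY][[B]GBYY[BY]]


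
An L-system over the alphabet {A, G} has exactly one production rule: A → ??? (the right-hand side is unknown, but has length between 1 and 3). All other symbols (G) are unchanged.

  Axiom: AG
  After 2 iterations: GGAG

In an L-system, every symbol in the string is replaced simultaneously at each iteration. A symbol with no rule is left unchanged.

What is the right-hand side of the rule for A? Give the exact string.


Answer: GA

Derivation:
Trying A → GA:
  Step 0: AG
  Step 1: GAG
  Step 2: GGAG
Matches the given result.


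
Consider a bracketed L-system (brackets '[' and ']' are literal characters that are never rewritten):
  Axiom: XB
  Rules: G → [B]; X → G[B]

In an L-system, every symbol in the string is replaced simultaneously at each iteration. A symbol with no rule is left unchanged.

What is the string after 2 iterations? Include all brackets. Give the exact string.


Step 0: XB
Step 1: G[B]B
Step 2: [B][B]B

Answer: [B][B]B


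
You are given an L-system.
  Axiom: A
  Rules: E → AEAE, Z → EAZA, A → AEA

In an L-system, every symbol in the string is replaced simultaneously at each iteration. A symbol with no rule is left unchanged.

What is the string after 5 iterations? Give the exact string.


Answer: AEAAEAEAEAAEAAEAEAEAAEAEAEAAEAEAEAAEAAEAEAEAAEAAEAEAEAAEAEAEAAEAEAEAAEAAEAEAEAAEAEAEAAEAEAEAAEAAEAEAEAAEAEAEAAEAEAEAAEAAEAEAEAAEAAEAEAEAAEAEAEAAEAEAEAAEAAEAEAEAAEAAEAEAEAAEAEAEAAEAEAEAAEAAEAEAEAAEAEAEAAEAEAEAAEAAEAEAEAAEAEAEAAEAEAEAAEAAEAEAEAAEAAEAEAEAAEAEAEAAEAEAEAAEAAEAEAEAAEAEAEAAEAEAEAAEAAEAEAEAAEAEAEAAEAEAEAAEAAEAEAEAAEAAEAEAEAAEAEAEAAEAEAEAAEAAEAEAEAAEAEAEAAEAEAEAAEAAEAEAEAAEAEAEAAEAEAEA

Derivation:
Step 0: A
Step 1: AEA
Step 2: AEAAEAEAEA
Step 3: AEAAEAEAEAAEAAEAEAEAAEAEAEAAEAEAEA
Step 4: AEAAEAEAEAAEAAEAEAEAAEAEAEAAEAEAEAAEAAEAEAEAAEAAEAEAEAAEAEAEAAEAEAEAAEAAEAEAEAAEAEAEAAEAEAEAAEAAEAEAEAAEAEAEAAEAEAEA
Step 5: AEAAEAEAEAAEAAEAEAEAAEAEAEAAEAEAEAAEAAEAEAEAAEAAEAEAEAAEAEAEAAEAEAEAAEAAEAEAEAAEAEAEAAEAEAEAAEAAEAEAEAAEAEAEAAEAEAEAAEAAEAEAEAAEAAEAEAEAAEAEAEAAEAEAEAAEAAEAEAEAAEAAEAEAEAAEAEAEAAEAEAEAAEAAEAEAEAAEAEAEAAEAEAEAAEAAEAEAEAAEAEAEAAEAEAEAAEAAEAEAEAAEAAEAEAEAAEAEAEAAEAEAEAAEAAEAEAEAAEAEAEAAEAEAEAAEAAEAEAEAAEAEAEAAEAEAEAAEAAEAEAEAAEAAEAEAEAAEAEAEAAEAEAEAAEAAEAEAEAAEAEAEAAEAEAEAAEAAEAEAEAAEAEAEAAEAEAEA


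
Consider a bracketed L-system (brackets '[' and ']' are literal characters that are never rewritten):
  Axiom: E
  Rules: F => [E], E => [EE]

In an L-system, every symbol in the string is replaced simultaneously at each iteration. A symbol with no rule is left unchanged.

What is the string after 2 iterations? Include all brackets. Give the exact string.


Answer: [[EE][EE]]

Derivation:
Step 0: E
Step 1: [EE]
Step 2: [[EE][EE]]


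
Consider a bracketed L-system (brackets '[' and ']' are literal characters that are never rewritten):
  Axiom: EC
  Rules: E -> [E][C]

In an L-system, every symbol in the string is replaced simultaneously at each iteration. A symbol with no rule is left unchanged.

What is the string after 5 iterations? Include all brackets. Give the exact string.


Step 0: EC
Step 1: [E][C]C
Step 2: [[E][C]][C]C
Step 3: [[[E][C]][C]][C]C
Step 4: [[[[E][C]][C]][C]][C]C
Step 5: [[[[[E][C]][C]][C]][C]][C]C

Answer: [[[[[E][C]][C]][C]][C]][C]C


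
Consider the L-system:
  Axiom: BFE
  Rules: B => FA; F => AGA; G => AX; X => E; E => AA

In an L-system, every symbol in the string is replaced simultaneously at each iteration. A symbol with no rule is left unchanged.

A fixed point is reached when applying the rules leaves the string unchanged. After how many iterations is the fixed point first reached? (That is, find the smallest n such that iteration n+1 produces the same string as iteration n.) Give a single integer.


Answer: 5

Derivation:
Step 0: BFE
Step 1: FAAGAAA
Step 2: AGAAAAXAAA
Step 3: AAXAAAAEAAA
Step 4: AAEAAAAAAAAA
Step 5: AAAAAAAAAAAAA
Step 6: AAAAAAAAAAAAA  (unchanged — fixed point at step 5)


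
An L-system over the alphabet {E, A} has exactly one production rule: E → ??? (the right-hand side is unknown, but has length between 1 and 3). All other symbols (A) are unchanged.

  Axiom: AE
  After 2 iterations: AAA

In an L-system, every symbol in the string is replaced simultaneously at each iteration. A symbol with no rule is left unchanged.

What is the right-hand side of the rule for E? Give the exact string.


Trying E → AA:
  Step 0: AE
  Step 1: AAA
  Step 2: AAA
Matches the given result.

Answer: AA


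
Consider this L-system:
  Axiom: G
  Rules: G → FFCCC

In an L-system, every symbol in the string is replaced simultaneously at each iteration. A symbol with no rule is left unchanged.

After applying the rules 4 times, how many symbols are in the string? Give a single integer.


Answer: 5

Derivation:
Step 0: length = 1
Step 1: length = 5
Step 2: length = 5
Step 3: length = 5
Step 4: length = 5


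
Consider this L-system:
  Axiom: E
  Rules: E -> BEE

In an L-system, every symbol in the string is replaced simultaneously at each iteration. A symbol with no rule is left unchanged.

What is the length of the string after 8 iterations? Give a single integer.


Step 0: length = 1
Step 1: length = 3
Step 2: length = 7
Step 3: length = 15
Step 4: length = 31
Step 5: length = 63
Step 6: length = 127
Step 7: length = 255
Step 8: length = 511

Answer: 511


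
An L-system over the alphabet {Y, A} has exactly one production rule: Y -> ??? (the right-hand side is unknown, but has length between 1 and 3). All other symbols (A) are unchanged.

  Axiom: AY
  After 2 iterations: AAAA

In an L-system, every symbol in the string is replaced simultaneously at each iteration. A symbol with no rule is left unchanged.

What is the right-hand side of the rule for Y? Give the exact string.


Answer: AAA

Derivation:
Trying Y -> AAA:
  Step 0: AY
  Step 1: AAAA
  Step 2: AAAA
Matches the given result.


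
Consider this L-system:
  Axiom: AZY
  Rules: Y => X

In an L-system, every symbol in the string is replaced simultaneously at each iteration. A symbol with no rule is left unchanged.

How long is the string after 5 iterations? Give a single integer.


Answer: 3

Derivation:
Step 0: length = 3
Step 1: length = 3
Step 2: length = 3
Step 3: length = 3
Step 4: length = 3
Step 5: length = 3


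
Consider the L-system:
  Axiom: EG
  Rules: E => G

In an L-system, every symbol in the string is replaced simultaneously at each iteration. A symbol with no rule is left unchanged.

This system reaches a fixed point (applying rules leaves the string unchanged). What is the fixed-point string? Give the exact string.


Answer: GG

Derivation:
Step 0: EG
Step 1: GG
Step 2: GG  (unchanged — fixed point at step 1)


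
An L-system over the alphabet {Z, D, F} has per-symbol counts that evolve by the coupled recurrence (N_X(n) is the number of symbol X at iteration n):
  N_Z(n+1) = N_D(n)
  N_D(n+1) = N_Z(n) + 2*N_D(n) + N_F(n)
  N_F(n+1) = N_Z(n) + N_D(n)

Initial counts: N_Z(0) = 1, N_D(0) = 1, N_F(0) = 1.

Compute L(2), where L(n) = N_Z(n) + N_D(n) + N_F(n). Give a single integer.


Answer: 20

Derivation:
Step 0: N_Z=1, N_D=1, N_F=1, L=3
Step 1: N_Z=1, N_D=4, N_F=2, L=7
Step 2: N_Z=4, N_D=11, N_F=5, L=20


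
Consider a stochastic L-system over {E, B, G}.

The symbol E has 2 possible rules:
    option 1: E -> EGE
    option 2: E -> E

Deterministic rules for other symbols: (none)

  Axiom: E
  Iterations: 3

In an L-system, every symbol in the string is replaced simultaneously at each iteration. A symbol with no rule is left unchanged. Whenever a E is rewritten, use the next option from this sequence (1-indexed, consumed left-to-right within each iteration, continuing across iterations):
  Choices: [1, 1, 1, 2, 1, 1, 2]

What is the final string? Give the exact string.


Answer: EGEGEGEGEGE

Derivation:
Step 0: E
Step 1: EGE  (used choices [1])
Step 2: EGEGEGE  (used choices [1, 1])
Step 3: EGEGEGEGEGE  (used choices [2, 1, 1, 2])


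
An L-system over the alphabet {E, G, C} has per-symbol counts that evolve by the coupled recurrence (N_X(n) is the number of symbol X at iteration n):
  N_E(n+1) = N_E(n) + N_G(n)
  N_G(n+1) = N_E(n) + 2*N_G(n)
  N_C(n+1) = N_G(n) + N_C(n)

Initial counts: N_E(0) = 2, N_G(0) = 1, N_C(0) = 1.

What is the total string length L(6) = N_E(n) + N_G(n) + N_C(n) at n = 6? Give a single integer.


Step 0: N_E=2, N_G=1, N_C=1, L=4
Step 1: N_E=3, N_G=4, N_C=2, L=9
Step 2: N_E=7, N_G=11, N_C=6, L=24
Step 3: N_E=18, N_G=29, N_C=17, L=64
Step 4: N_E=47, N_G=76, N_C=46, L=169
Step 5: N_E=123, N_G=199, N_C=122, L=444
Step 6: N_E=322, N_G=521, N_C=321, L=1164

Answer: 1164


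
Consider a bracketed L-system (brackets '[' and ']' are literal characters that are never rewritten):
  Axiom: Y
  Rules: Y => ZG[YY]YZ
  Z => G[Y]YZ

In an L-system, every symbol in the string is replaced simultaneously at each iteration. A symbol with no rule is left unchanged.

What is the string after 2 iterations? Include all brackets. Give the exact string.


Step 0: Y
Step 1: ZG[YY]YZ
Step 2: G[Y]YZG[ZG[YY]YZZG[YY]YZ]ZG[YY]YZG[Y]YZ

Answer: G[Y]YZG[ZG[YY]YZZG[YY]YZ]ZG[YY]YZG[Y]YZ


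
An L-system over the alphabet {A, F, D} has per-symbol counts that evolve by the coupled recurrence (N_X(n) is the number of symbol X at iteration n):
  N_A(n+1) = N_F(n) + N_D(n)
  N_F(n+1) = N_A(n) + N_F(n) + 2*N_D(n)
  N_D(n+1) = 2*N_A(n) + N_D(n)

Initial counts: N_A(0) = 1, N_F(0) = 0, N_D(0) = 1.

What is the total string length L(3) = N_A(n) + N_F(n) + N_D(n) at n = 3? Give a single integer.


Step 0: N_A=1, N_F=0, N_D=1, L=2
Step 1: N_A=1, N_F=3, N_D=3, L=7
Step 2: N_A=6, N_F=10, N_D=5, L=21
Step 3: N_A=15, N_F=26, N_D=17, L=58

Answer: 58
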